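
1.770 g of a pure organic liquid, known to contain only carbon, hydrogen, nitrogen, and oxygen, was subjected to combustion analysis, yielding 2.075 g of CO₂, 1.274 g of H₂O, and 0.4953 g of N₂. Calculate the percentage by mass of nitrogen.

27.98%

mol C = 2.075 g CO₂ ÷ 44.009 g/mol = 0.047149 mol
mol H = 2 × 1.274 g H₂O ÷ 18.015 g/mol = 0.14144 mol
mol N = 2 × 0.4953 g N₂ ÷ 28.014 g/mol = 0.035361 mol
mass O = 1.770 − (0.56631 + 0.14257 + 0.49530) = 0.56582 g → mol O = 0.56582 ÷ 15.999 = 0.035366 mol
mass % N = 0.49530 g ÷ 1.770 g × 100%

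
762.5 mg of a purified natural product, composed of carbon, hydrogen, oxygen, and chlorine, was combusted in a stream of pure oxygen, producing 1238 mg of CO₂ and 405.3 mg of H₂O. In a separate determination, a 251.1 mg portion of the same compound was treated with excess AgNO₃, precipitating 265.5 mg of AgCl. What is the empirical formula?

mol C = 1.238 g CO₂ ÷ 44.009 g/mol = 0.028131 mol
mol H = 2 × 0.4053 g H₂O ÷ 18.015 g/mol = 0.044996 mol
From the AgCl data: mol Cl per gram of compound = (0.2655 ÷ 143.318) ÷ 0.2511 = 0.0073776 mol/g, so in the 0.7625 g combustion sample mol Cl = 0.0056254 mol
mass O = 0.7625 − (0.33788 + 0.045356 + 0.19942) = 0.17985 g → mol O = 0.17985 ÷ 15.999 = 0.011241 mol
Divide by the smallest (0.0056254 mol): C 5.001, H 7.999, Cl 1.000, O 1.998

C5H8ClO2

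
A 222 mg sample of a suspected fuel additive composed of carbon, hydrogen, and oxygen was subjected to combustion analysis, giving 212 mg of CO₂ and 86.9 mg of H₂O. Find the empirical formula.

mol C = 0.212 g CO₂ ÷ 44.009 g/mol = 0.004817 mol
mol H = 2 × 0.0869 g H₂O ÷ 18.015 g/mol = 0.009648 mol
mass O = 0.222 − (0.05786 + 0.009725) = 0.1544 g → mol O = 0.1544 ÷ 15.999 = 0.009652 mol
Divide by the smallest (0.004817 mol): C 1.000, H 2.003, O 2.004

CH2O2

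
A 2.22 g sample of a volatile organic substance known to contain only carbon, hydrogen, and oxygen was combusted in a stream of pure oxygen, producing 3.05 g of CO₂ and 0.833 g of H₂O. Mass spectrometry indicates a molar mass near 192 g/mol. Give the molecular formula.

mol C = 3.05 g CO₂ ÷ 44.009 g/mol = 0.06930 mol
mol H = 2 × 0.833 g H₂O ÷ 18.015 g/mol = 0.09248 mol
mass O = 2.22 − (0.8324 + 0.09322) = 1.294 g → mol O = 1.294 ÷ 15.999 = 0.08090 mol
Divide by the smallest (0.06930 mol): C 1.000, H 1.334, O 1.167
Multiplying each by 6 gives whole numbers: C 6.00, H 8.01, O 7.00
Empirical formula: C6H8O7
Empirical-formula mass = 192.12 g/mol; 192 ÷ 192.12 ≈ 1, so the molecular formula is C6H8O7.

C6H8O7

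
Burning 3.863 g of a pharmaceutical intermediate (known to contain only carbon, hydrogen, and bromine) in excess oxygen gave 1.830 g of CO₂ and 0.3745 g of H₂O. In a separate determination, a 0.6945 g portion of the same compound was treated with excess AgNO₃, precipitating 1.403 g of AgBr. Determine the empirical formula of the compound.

CHBr

mol C = 1.830 g CO₂ ÷ 44.009 g/mol = 0.041582 mol
mol H = 2 × 0.3745 g H₂O ÷ 18.015 g/mol = 0.041576 mol
From the AgBr data: mol Br per gram of compound = (1.403 ÷ 187.772) ÷ 0.6945 = 0.010759 mol/g, so in the 3.863 g combustion sample mol Br = 0.041560 mol
Divide by the smallest (0.041560 mol): C 1.001, H 1.000, Br 1.000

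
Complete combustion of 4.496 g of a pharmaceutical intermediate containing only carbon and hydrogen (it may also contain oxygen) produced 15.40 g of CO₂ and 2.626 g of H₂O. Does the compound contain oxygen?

no

mol C = 15.40 g CO₂ ÷ 44.009 g/mol = 0.34993 mol
mol H = 2 × 2.626 g H₂O ÷ 18.015 g/mol = 0.29153 mol
C and H together account for 4.4969 g — essentially the entire 4.496 g sample — so the compound contains no oxygen.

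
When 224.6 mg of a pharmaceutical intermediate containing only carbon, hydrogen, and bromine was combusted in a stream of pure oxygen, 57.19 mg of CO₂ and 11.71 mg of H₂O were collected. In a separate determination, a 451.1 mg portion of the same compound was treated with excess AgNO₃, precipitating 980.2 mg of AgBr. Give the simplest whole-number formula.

CHBr2

mol C = 0.05719 g CO₂ ÷ 44.009 g/mol = 0.0012995 mol
mol H = 2 × 0.01171 g H₂O ÷ 18.015 g/mol = 0.0013000 mol
From the AgBr data: mol Br per gram of compound = (0.9802 ÷ 187.772) ÷ 0.4511 = 0.011572 mol/g, so in the 0.2246 g combustion sample mol Br = 0.0025991 mol
Divide by the smallest (0.0012995 mol): C 1.000, H 1.000, Br 2.000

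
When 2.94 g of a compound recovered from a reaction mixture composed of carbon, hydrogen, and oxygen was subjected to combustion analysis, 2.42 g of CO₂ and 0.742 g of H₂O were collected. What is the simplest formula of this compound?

C2H3O5

mol C = 2.42 g CO₂ ÷ 44.009 g/mol = 0.05499 mol
mol H = 2 × 0.742 g H₂O ÷ 18.015 g/mol = 0.08238 mol
mass O = 2.94 − (0.6605 + 0.08303) = 2.196 g → mol O = 2.196 ÷ 15.999 = 0.1373 mol
Divide by the smallest (0.05499 mol): C 1.000, H 1.498, O 2.497
Multiplying each by 2 gives whole numbers: C 2.00, H 3.00, O 4.99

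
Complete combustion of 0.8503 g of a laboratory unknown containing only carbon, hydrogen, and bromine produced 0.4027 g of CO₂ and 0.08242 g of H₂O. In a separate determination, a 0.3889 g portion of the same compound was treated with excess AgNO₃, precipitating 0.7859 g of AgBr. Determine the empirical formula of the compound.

CHBr

mol C = 0.4027 g CO₂ ÷ 44.009 g/mol = 0.0091504 mol
mol H = 2 × 0.08242 g H₂O ÷ 18.015 g/mol = 0.0091502 mol
From the AgBr data: mol Br per gram of compound = (0.7859 ÷ 187.772) ÷ 0.3889 = 0.010762 mol/g, so in the 0.8503 g combustion sample mol Br = 0.0091510 mol
Divide by the smallest (0.0091502 mol): C 1.000, H 1.000, Br 1.000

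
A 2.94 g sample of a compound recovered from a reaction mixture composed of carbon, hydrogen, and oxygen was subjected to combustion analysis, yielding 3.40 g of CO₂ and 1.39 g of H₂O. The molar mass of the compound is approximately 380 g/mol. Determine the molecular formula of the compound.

C10H20O15

mol C = 3.40 g CO₂ ÷ 44.009 g/mol = 0.07726 mol
mol H = 2 × 1.39 g H₂O ÷ 18.015 g/mol = 0.1543 mol
mass O = 2.94 − (0.9279 + 0.1556) = 1.857 g → mol O = 1.857 ÷ 15.999 = 0.1160 mol
Divide by the smallest (0.07726 mol): C 1.000, H 1.997, O 1.502
Multiplying each by 2 gives whole numbers: C 2.00, H 3.99, O 3.00
Empirical formula: C2H4O3
Empirical-formula mass = 76.05 g/mol; 380 ÷ 76.05 ≈ 5, so the molecular formula is C10H20O15.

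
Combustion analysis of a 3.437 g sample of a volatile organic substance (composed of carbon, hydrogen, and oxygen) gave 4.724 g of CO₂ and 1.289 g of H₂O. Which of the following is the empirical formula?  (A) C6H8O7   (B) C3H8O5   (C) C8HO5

mol C = 4.724 g CO₂ ÷ 44.009 g/mol = 0.10734 mol
mol H = 2 × 1.289 g H₂O ÷ 18.015 g/mol = 0.14310 mol
mass O = 3.437 − (1.2893 + 0.14425) = 2.0035 g → mol O = 2.0035 ÷ 15.999 = 0.12522 mol
Divide by the smallest (0.10734 mol): C 1.000, H 1.333, O 1.167
Multiplying each by 6 gives whole numbers: C 6.00, H 8.00, O 7.00

(A) C6H8O7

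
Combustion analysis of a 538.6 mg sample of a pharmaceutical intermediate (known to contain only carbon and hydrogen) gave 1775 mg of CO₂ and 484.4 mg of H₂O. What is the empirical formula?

C3H4

mol C = 1.775 g CO₂ ÷ 44.009 g/mol = 0.040333 mol
mol H = 2 × 0.4844 g H₂O ÷ 18.015 g/mol = 0.053777 mol
Divide by the smallest (0.040333 mol): C 1.000, H 1.333
Multiplying each by 3 gives whole numbers: C 3.00, H 4.00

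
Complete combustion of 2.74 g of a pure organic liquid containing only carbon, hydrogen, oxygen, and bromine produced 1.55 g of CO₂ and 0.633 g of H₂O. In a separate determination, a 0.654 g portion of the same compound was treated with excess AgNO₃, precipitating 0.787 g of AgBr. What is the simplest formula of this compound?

C2H4BrO3

mol C = 1.55 g CO₂ ÷ 44.009 g/mol = 0.03522 mol
mol H = 2 × 0.633 g H₂O ÷ 18.015 g/mol = 0.07027 mol
From the AgBr data: mol Br per gram of compound = (0.787 ÷ 187.772) ÷ 0.654 = 0.006409 mol/g, so in the 2.74 g combustion sample mol Br = 0.01756 mol
mass O = 2.74 − (0.4230 + 0.07084 + 1.403) = 0.8430 g → mol O = 0.8430 ÷ 15.999 = 0.05269 mol
Divide by the smallest (0.01756 mol): C 2.006, H 4.002, Br 1.000, O 3.001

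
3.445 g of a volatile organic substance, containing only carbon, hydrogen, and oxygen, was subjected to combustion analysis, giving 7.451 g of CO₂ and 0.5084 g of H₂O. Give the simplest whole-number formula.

C6H2O3

mol C = 7.451 g CO₂ ÷ 44.009 g/mol = 0.16931 mol
mol H = 2 × 0.5084 g H₂O ÷ 18.015 g/mol = 0.056442 mol
mass O = 3.445 − (2.0335 + 0.056893) = 1.3546 g → mol O = 1.3546 ÷ 15.999 = 0.084666 mol
Divide by the smallest (0.056442 mol): C 3.000, H 1.000, O 1.500
Multiplying each by 2 gives whole numbers: C 6.00, H 2.00, O 3.00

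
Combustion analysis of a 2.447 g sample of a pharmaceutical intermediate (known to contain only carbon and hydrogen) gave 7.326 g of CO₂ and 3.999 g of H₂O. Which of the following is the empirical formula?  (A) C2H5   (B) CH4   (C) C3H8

(C) C3H8

mol C = 7.326 g CO₂ ÷ 44.009 g/mol = 0.16647 mol
mol H = 2 × 3.999 g H₂O ÷ 18.015 g/mol = 0.44396 mol
Divide by the smallest (0.16647 mol): C 1.000, H 2.667
Multiplying each by 3 gives whole numbers: C 3.00, H 8.00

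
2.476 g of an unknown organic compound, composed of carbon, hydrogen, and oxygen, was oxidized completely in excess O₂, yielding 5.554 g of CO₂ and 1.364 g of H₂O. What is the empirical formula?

mol C = 5.554 g CO₂ ÷ 44.009 g/mol = 0.12620 mol
mol H = 2 × 1.364 g H₂O ÷ 18.015 g/mol = 0.15143 mol
mass O = 2.476 − (1.5158 + 0.15264) = 0.80755 g → mol O = 0.80755 ÷ 15.999 = 0.050475 mol
Divide by the smallest (0.050475 mol): C 2.500, H 3.000, O 1.000
Multiplying each by 2 gives whole numbers: C 5.00, H 6.00, O 2.00

C5H6O2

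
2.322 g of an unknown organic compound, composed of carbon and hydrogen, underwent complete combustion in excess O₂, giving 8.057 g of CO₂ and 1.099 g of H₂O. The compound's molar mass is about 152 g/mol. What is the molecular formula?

mol C = 8.057 g CO₂ ÷ 44.009 g/mol = 0.18308 mol
mol H = 2 × 1.099 g H₂O ÷ 18.015 g/mol = 0.12201 mol
Divide by the smallest (0.12201 mol): C 1.501, H 1.000
Multiplying each by 2 gives whole numbers: C 3.00, H 2.00
Empirical formula: C3H2
Empirical-formula mass = 38.05 g/mol; 152 ÷ 38.05 ≈ 4, so the molecular formula is C12H8.

C12H8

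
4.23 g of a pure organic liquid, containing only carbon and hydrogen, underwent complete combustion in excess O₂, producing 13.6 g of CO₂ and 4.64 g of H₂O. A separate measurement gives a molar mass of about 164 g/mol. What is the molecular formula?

mol C = 13.6 g CO₂ ÷ 44.009 g/mol = 0.3090 mol
mol H = 2 × 4.64 g H₂O ÷ 18.015 g/mol = 0.5151 mol
Divide by the smallest (0.3090 mol): C 1.000, H 1.667
Multiplying each by 3 gives whole numbers: C 3.00, H 5.00
Empirical formula: C3H5
Empirical-formula mass = 41.07 g/mol; 164 ÷ 41.07 ≈ 4, so the molecular formula is C12H20.

C12H20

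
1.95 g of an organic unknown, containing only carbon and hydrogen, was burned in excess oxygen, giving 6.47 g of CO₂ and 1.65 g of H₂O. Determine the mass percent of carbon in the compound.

mol C = 6.47 g CO₂ ÷ 44.009 g/mol = 0.1470 mol
mol H = 2 × 1.65 g H₂O ÷ 18.015 g/mol = 0.1832 mol
mass % C = 1.766 g ÷ 1.95 g × 100%

90.6%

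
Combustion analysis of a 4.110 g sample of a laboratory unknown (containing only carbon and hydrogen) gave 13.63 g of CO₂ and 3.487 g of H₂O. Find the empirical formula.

mol C = 13.63 g CO₂ ÷ 44.009 g/mol = 0.30971 mol
mol H = 2 × 3.487 g H₂O ÷ 18.015 g/mol = 0.38712 mol
Divide by the smallest (0.30971 mol): C 1.000, H 1.250
Multiplying each by 4 gives whole numbers: C 4.00, H 5.00

C4H5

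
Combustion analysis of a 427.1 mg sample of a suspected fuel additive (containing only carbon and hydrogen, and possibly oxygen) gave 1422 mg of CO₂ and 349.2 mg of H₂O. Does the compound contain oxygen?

no

mol C = 1.422 g CO₂ ÷ 44.009 g/mol = 0.032312 mol
mol H = 2 × 0.3492 g H₂O ÷ 18.015 g/mol = 0.038768 mol
C and H together account for 0.42717 g — essentially the entire 0.4271 g sample — so the compound contains no oxygen.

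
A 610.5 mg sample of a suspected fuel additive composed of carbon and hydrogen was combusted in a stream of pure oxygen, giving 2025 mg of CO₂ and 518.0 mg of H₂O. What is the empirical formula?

mol C = 2.025 g CO₂ ÷ 44.009 g/mol = 0.046013 mol
mol H = 2 × 0.5180 g H₂O ÷ 18.015 g/mol = 0.057508 mol
Divide by the smallest (0.046013 mol): C 1.000, H 1.250
Multiplying each by 4 gives whole numbers: C 4.00, H 5.00

C4H5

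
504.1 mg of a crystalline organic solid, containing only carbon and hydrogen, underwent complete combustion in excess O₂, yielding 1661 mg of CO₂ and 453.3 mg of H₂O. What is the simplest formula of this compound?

mol C = 1.661 g CO₂ ÷ 44.009 g/mol = 0.037742 mol
mol H = 2 × 0.4533 g H₂O ÷ 18.015 g/mol = 0.050325 mol
Divide by the smallest (0.037742 mol): C 1.000, H 1.333
Multiplying each by 3 gives whole numbers: C 3.00, H 4.00

C3H4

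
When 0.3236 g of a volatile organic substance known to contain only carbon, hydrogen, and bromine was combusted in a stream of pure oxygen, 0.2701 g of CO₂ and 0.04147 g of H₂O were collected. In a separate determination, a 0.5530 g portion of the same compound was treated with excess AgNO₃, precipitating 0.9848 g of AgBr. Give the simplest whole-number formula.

mol C = 0.2701 g CO₂ ÷ 44.009 g/mol = 0.0061374 mol
mol H = 2 × 0.04147 g H₂O ÷ 18.015 g/mol = 0.0046039 mol
From the AgBr data: mol Br per gram of compound = (0.9848 ÷ 187.772) ÷ 0.5530 = 0.0094840 mol/g, so in the 0.3236 g combustion sample mol Br = 0.0030690 mol
Divide by the smallest (0.0030690 mol): C 2.000, H 1.500, Br 1.000
Multiplying each by 2 gives whole numbers: C 4.00, H 3.00, Br 2.00

C4H3Br2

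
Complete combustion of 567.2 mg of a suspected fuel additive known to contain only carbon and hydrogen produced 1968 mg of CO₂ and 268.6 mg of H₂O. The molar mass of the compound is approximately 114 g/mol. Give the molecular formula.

mol C = 1.968 g CO₂ ÷ 44.009 g/mol = 0.044718 mol
mol H = 2 × 0.2686 g H₂O ÷ 18.015 g/mol = 0.029820 mol
Divide by the smallest (0.029820 mol): C 1.500, H 1.000
Multiplying each by 2 gives whole numbers: C 3.00, H 2.00
Empirical formula: C3H2
Empirical-formula mass = 38.05 g/mol; 114 ÷ 38.05 ≈ 3, so the molecular formula is C9H6.

C9H6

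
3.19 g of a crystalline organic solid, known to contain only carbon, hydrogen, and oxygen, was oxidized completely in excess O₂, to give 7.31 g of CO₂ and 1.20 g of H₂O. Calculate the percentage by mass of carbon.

mol C = 7.31 g CO₂ ÷ 44.009 g/mol = 0.1661 mol
mol H = 2 × 1.20 g H₂O ÷ 18.015 g/mol = 0.1332 mol
mass O = 3.19 − (1.995 + 0.1343) = 1.061 g → mol O = 1.061 ÷ 15.999 = 0.06630 mol
mass % C = 1.995 g ÷ 3.19 g × 100%

62.5%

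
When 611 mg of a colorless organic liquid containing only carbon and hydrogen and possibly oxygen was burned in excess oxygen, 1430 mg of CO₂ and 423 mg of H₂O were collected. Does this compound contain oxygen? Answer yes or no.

yes

mol C = 1.43 g CO₂ ÷ 44.009 g/mol = 0.03249 mol
mol H = 2 × 0.423 g H₂O ÷ 18.015 g/mol = 0.04696 mol
C and H account for only 0.4376 g of the 0.611 g sample; the remaining 0.1734 g must be oxygen.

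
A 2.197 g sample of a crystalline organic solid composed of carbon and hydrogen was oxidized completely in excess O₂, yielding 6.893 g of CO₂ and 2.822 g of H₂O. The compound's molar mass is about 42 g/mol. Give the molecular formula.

mol C = 6.893 g CO₂ ÷ 44.009 g/mol = 0.15663 mol
mol H = 2 × 2.822 g H₂O ÷ 18.015 g/mol = 0.31329 mol
Divide by the smallest (0.15663 mol): C 1.000, H 2.000
Empirical formula: CH2
Empirical-formula mass = 14.03 g/mol; 42 ÷ 14.03 ≈ 3, so the molecular formula is C3H6.

C3H6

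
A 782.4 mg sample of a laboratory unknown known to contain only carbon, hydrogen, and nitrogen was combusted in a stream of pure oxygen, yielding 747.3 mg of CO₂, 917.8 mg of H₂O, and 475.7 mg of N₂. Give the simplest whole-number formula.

mol C = 0.7473 g CO₂ ÷ 44.009 g/mol = 0.016981 mol
mol H = 2 × 0.9178 g H₂O ÷ 18.015 g/mol = 0.10189 mol
mol N = 2 × 0.4757 g N₂ ÷ 28.014 g/mol = 0.033962 mol
Divide by the smallest (0.016981 mol): C 1.000, H 6.001, N 2.000

CH6N2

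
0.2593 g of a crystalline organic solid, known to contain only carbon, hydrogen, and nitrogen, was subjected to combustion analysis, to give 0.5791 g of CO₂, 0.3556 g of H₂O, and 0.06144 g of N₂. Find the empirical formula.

mol C = 0.5791 g CO₂ ÷ 44.009 g/mol = 0.013159 mol
mol H = 2 × 0.3556 g H₂O ÷ 18.015 g/mol = 0.039478 mol
mol N = 2 × 0.06144 g N₂ ÷ 28.014 g/mol = 0.0043864 mol
Divide by the smallest (0.0043864 mol): C 3.000, H 9.000, N 1.000

C3H9N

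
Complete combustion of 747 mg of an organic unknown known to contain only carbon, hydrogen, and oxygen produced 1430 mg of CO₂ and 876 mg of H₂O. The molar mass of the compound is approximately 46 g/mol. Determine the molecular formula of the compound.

mol C = 1.43 g CO₂ ÷ 44.009 g/mol = 0.03249 mol
mol H = 2 × 0.876 g H₂O ÷ 18.015 g/mol = 0.09725 mol
mass O = 0.747 − (0.3903 + 0.09803) = 0.2587 g → mol O = 0.2587 ÷ 15.999 = 0.01617 mol
Divide by the smallest (0.01617 mol): C 2.010, H 6.015, O 1.000
Empirical formula: C2H6O
Empirical-formula mass = 46.07 g/mol; 46 ÷ 46.07 ≈ 1, so the molecular formula is C2H6O.

C2H6O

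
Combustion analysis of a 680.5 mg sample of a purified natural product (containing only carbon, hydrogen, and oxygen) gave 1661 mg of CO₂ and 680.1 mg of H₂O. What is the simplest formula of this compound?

C4H8O

mol C = 1.661 g CO₂ ÷ 44.009 g/mol = 0.037742 mol
mol H = 2 × 0.6801 g H₂O ÷ 18.015 g/mol = 0.075504 mol
mass O = 0.6805 − (0.45332 + 0.076108) = 0.15107 g → mol O = 0.15107 ÷ 15.999 = 0.0094424 mol
Divide by the smallest (0.0094424 mol): C 3.997, H 7.996, O 1.000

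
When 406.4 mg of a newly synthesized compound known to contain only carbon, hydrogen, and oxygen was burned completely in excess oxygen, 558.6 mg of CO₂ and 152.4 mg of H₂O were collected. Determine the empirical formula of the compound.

mol C = 0.5586 g CO₂ ÷ 44.009 g/mol = 0.012693 mol
mol H = 2 × 0.1524 g H₂O ÷ 18.015 g/mol = 0.016919 mol
mass O = 0.4064 − (0.15245 + 0.017055) = 0.23689 g → mol O = 0.23689 ÷ 15.999 = 0.014807 mol
Divide by the smallest (0.012693 mol): C 1.000, H 1.333, O 1.167
Multiplying each by 6 gives whole numbers: C 6.00, H 8.00, O 7.00

C6H8O7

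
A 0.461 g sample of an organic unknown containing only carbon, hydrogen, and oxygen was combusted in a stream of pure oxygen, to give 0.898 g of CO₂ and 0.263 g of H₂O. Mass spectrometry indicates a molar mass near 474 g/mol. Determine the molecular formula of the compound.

mol C = 0.898 g CO₂ ÷ 44.009 g/mol = 0.02040 mol
mol H = 2 × 0.263 g H₂O ÷ 18.015 g/mol = 0.02920 mol
mass O = 0.461 − (0.2451 + 0.02943) = 0.1865 g → mol O = 0.1865 ÷ 15.999 = 0.01166 mol
Divide by the smallest (0.01166 mol): C 1.751, H 2.505, O 1.000
Multiplying each by 4 gives whole numbers: C 7.00, H 10.02, O 4.00
Empirical formula: C7H10O4
Empirical-formula mass = 158.15 g/mol; 474 ÷ 158.15 ≈ 3, so the molecular formula is C21H30O12.

C21H30O12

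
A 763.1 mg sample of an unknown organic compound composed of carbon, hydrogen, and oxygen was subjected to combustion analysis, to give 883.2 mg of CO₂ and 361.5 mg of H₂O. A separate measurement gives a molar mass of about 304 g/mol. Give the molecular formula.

C8H16O12

mol C = 0.8832 g CO₂ ÷ 44.009 g/mol = 0.020069 mol
mol H = 2 × 0.3615 g H₂O ÷ 18.015 g/mol = 0.040133 mol
mass O = 0.7631 − (0.24104 + 0.040454) = 0.48160 g → mol O = 0.48160 ÷ 15.999 = 0.030102 mol
Divide by the smallest (0.020069 mol): C 1.000, H 2.000, O 1.500
Multiplying each by 2 gives whole numbers: C 2.00, H 4.00, O 3.00
Empirical formula: C2H4O3
Empirical-formula mass = 76.05 g/mol; 304 ÷ 76.05 ≈ 4, so the molecular formula is C8H16O12.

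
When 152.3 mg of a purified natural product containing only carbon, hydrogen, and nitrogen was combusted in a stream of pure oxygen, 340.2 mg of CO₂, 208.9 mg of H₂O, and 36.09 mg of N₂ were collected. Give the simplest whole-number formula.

C3H9N

mol C = 0.3402 g CO₂ ÷ 44.009 g/mol = 0.0077302 mol
mol H = 2 × 0.2089 g H₂O ÷ 18.015 g/mol = 0.023192 mol
mol N = 2 × 0.03609 g N₂ ÷ 28.014 g/mol = 0.0025766 mol
Divide by the smallest (0.0025766 mol): C 3.000, H 9.001, N 1.000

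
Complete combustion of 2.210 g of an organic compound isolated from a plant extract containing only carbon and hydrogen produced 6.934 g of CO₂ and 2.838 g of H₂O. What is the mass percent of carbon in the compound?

mol C = 6.934 g CO₂ ÷ 44.009 g/mol = 0.15756 mol
mol H = 2 × 2.838 g H₂O ÷ 18.015 g/mol = 0.31507 mol
mass % C = 1.8924 g ÷ 2.210 g × 100%

85.63%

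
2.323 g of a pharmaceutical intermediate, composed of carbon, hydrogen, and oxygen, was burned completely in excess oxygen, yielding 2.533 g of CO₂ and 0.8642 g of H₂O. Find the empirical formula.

mol C = 2.533 g CO₂ ÷ 44.009 g/mol = 0.057556 mol
mol H = 2 × 0.8642 g H₂O ÷ 18.015 g/mol = 0.095942 mol
mass O = 2.323 − (0.69131 + 0.096710) = 1.5350 g → mol O = 1.5350 ÷ 15.999 = 0.095942 mol
Divide by the smallest (0.057556 mol): C 1.000, H 1.667, O 1.667
Multiplying each by 3 gives whole numbers: C 3.00, H 5.00, O 5.00

C3H5O5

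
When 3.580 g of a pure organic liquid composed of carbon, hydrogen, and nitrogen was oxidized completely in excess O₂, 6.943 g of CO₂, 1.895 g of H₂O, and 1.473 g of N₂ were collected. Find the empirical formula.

C3H4N2

mol C = 6.943 g CO₂ ÷ 44.009 g/mol = 0.15776 mol
mol H = 2 × 1.895 g H₂O ÷ 18.015 g/mol = 0.21038 mol
mol N = 2 × 1.473 g N₂ ÷ 28.014 g/mol = 0.10516 mol
Divide by the smallest (0.10516 mol): C 1.500, H 2.001, N 1.000
Multiplying each by 2 gives whole numbers: C 3.00, H 4.00, N 2.00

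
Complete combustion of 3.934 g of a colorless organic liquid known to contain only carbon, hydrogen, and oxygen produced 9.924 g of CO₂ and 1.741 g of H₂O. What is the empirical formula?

C7H6O2

mol C = 9.924 g CO₂ ÷ 44.009 g/mol = 0.22550 mol
mol H = 2 × 1.741 g H₂O ÷ 18.015 g/mol = 0.19328 mol
mass O = 3.934 − (2.7085 + 0.19483) = 1.0307 g → mol O = 1.0307 ÷ 15.999 = 0.064423 mol
Divide by the smallest (0.064423 mol): C 3.500, H 3.000, O 1.000
Multiplying each by 2 gives whole numbers: C 7.00, H 6.00, O 2.00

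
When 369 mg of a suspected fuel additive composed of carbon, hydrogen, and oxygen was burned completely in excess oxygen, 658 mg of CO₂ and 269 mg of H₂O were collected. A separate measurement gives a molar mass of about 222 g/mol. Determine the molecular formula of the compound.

mol C = 0.658 g CO₂ ÷ 44.009 g/mol = 0.01495 mol
mol H = 2 × 0.269 g H₂O ÷ 18.015 g/mol = 0.02986 mol
mass O = 0.369 − (0.1796 + 0.03010) = 0.1593 g → mol O = 0.1593 ÷ 15.999 = 0.009958 mol
Divide by the smallest (0.009958 mol): C 1.501, H 2.999, O 1.000
Multiplying each by 2 gives whole numbers: C 3.00, H 6.00, O 2.00
Empirical formula: C3H6O2
Empirical-formula mass = 74.08 g/mol; 222 ÷ 74.08 ≈ 3, so the molecular formula is C9H18O6.

C9H18O6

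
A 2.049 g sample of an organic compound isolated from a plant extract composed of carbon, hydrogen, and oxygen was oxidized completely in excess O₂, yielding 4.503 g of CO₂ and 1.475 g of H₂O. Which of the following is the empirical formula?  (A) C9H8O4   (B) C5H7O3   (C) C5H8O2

(C) C5H8O2

mol C = 4.503 g CO₂ ÷ 44.009 g/mol = 0.10232 mol
mol H = 2 × 1.475 g H₂O ÷ 18.015 g/mol = 0.16375 mol
mass O = 2.049 − (1.2290 + 0.16506) = 0.65497 g → mol O = 0.65497 ÷ 15.999 = 0.040938 mol
Divide by the smallest (0.040938 mol): C 2.499, H 4.000, O 1.000
Multiplying each by 2 gives whole numbers: C 5.00, H 8.00, O 2.00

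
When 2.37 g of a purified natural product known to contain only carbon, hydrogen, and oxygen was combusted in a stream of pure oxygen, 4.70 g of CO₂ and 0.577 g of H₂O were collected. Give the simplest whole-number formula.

mol C = 4.70 g CO₂ ÷ 44.009 g/mol = 0.1068 mol
mol H = 2 × 0.577 g H₂O ÷ 18.015 g/mol = 0.06406 mol
mass O = 2.37 − (1.283 + 0.06457) = 1.023 g → mol O = 1.023 ÷ 15.999 = 0.06392 mol
Divide by the smallest (0.06392 mol): C 1.671, H 1.002, O 1.000
Multiplying each by 3 gives whole numbers: C 5.01, H 3.01, O 3.00

C5H3O3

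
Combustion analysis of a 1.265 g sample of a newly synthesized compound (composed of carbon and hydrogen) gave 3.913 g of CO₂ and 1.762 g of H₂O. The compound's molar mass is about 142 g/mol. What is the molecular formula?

C10H22

mol C = 3.913 g CO₂ ÷ 44.009 g/mol = 0.088914 mol
mol H = 2 × 1.762 g H₂O ÷ 18.015 g/mol = 0.19561 mol
Divide by the smallest (0.088914 mol): C 1.000, H 2.200
Multiplying each by 5 gives whole numbers: C 5.00, H 11.00
Empirical formula: C5H11
Empirical-formula mass = 71.14 g/mol; 142 ÷ 71.14 ≈ 2, so the molecular formula is C10H22.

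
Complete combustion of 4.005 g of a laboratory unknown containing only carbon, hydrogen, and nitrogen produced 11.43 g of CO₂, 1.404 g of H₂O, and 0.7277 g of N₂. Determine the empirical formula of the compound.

C5H3N

mol C = 11.43 g CO₂ ÷ 44.009 g/mol = 0.25972 mol
mol H = 2 × 1.404 g H₂O ÷ 18.015 g/mol = 0.15587 mol
mol N = 2 × 0.7277 g N₂ ÷ 28.014 g/mol = 0.051953 mol
Divide by the smallest (0.051953 mol): C 4.999, H 3.000, N 1.000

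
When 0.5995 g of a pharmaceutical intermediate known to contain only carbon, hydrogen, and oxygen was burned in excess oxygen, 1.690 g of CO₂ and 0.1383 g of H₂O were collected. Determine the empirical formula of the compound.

C5H2O

mol C = 1.690 g CO₂ ÷ 44.009 g/mol = 0.038401 mol
mol H = 2 × 0.1383 g H₂O ÷ 18.015 g/mol = 0.015354 mol
mass O = 0.5995 − (0.46124 + 0.015477) = 0.12279 g → mol O = 0.12279 ÷ 15.999 = 0.0076746 mol
Divide by the smallest (0.0076746 mol): C 5.004, H 2.001, O 1.000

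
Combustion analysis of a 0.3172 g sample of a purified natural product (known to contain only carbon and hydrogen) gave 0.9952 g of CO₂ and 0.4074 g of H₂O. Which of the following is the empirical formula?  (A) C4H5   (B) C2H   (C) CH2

(C) CH2

mol C = 0.9952 g CO₂ ÷ 44.009 g/mol = 0.022614 mol
mol H = 2 × 0.4074 g H₂O ÷ 18.015 g/mol = 0.045229 mol
Divide by the smallest (0.022614 mol): C 1.000, H 2.000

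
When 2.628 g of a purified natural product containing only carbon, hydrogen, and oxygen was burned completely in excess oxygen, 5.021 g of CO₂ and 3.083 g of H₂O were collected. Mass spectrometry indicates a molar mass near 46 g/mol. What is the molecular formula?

mol C = 5.021 g CO₂ ÷ 44.009 g/mol = 0.11409 mol
mol H = 2 × 3.083 g H₂O ÷ 18.015 g/mol = 0.34227 mol
mass O = 2.628 − (1.3703 + 0.34501) = 0.91265 g → mol O = 0.91265 ÷ 15.999 = 0.057044 mol
Divide by the smallest (0.057044 mol): C 2.000, H 6.000, O 1.000
Empirical formula: C2H6O
Empirical-formula mass = 46.07 g/mol; 46 ÷ 46.07 ≈ 1, so the molecular formula is C2H6O.

C2H6O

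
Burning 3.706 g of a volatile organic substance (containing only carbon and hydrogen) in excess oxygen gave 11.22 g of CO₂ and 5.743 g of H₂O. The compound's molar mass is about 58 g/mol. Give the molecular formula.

mol C = 11.22 g CO₂ ÷ 44.009 g/mol = 0.25495 mol
mol H = 2 × 5.743 g H₂O ÷ 18.015 g/mol = 0.63758 mol
Divide by the smallest (0.25495 mol): C 1.000, H 2.501
Multiplying each by 2 gives whole numbers: C 2.00, H 5.00
Empirical formula: C2H5
Empirical-formula mass = 29.06 g/mol; 58 ÷ 29.06 ≈ 2, so the molecular formula is C4H10.

C4H10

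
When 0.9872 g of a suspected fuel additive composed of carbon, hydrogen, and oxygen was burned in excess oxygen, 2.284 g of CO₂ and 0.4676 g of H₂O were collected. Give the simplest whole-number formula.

mol C = 2.284 g CO₂ ÷ 44.009 g/mol = 0.051898 mol
mol H = 2 × 0.4676 g H₂O ÷ 18.015 g/mol = 0.051912 mol
mass O = 0.9872 − (0.62335 + 0.052328) = 0.31152 g → mol O = 0.31152 ÷ 15.999 = 0.019471 mol
Divide by the smallest (0.019471 mol): C 2.665, H 2.666, O 1.000
Multiplying each by 3 gives whole numbers: C 8.00, H 8.00, O 3.00

C8H8O3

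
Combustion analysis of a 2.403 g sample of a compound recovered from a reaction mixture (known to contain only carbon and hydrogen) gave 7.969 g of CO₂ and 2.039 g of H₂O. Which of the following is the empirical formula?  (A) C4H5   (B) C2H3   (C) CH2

(A) C4H5

mol C = 7.969 g CO₂ ÷ 44.009 g/mol = 0.18108 mol
mol H = 2 × 2.039 g H₂O ÷ 18.015 g/mol = 0.22637 mol
Divide by the smallest (0.18108 mol): C 1.000, H 1.250
Multiplying each by 4 gives whole numbers: C 4.00, H 5.00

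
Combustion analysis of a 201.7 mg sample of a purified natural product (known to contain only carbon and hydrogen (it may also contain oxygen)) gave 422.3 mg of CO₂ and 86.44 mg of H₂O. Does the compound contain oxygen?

mol C = 0.4223 g CO₂ ÷ 44.009 g/mol = 0.0095958 mol
mol H = 2 × 0.08644 g H₂O ÷ 18.015 g/mol = 0.0095964 mol
C and H account for only 0.12493 g of the 0.2017 g sample; the remaining 0.076772 g must be oxygen.

yes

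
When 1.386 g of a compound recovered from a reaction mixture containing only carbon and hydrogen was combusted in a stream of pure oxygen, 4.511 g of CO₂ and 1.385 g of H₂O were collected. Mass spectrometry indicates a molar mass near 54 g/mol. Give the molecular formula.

mol C = 4.511 g CO₂ ÷ 44.009 g/mol = 0.10250 mol
mol H = 2 × 1.385 g H₂O ÷ 18.015 g/mol = 0.15376 mol
Divide by the smallest (0.10250 mol): C 1.000, H 1.500
Multiplying each by 2 gives whole numbers: C 2.00, H 3.00
Empirical formula: C2H3
Empirical-formula mass = 27.05 g/mol; 54 ÷ 27.05 ≈ 2, so the molecular formula is C4H6.

C4H6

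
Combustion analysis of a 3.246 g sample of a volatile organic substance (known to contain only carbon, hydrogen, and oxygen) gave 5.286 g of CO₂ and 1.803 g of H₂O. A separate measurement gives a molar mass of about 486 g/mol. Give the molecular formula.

C18H30O15

mol C = 5.286 g CO₂ ÷ 44.009 g/mol = 0.12011 mol
mol H = 2 × 1.803 g H₂O ÷ 18.015 g/mol = 0.20017 mol
mass O = 3.246 − (1.4427 + 0.20177) = 1.6016 g → mol O = 1.6016 ÷ 15.999 = 0.10010 mol
Divide by the smallest (0.10010 mol): C 1.200, H 2.000, O 1.000
Multiplying each by 5 gives whole numbers: C 6.00, H 10.00, O 5.00
Empirical formula: C6H10O5
Empirical-formula mass = 162.14 g/mol; 486 ÷ 162.14 ≈ 3, so the molecular formula is C18H30O15.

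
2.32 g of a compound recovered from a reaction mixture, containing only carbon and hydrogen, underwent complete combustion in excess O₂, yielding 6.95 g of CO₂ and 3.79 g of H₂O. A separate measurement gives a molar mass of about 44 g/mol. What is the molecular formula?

C3H8

mol C = 6.95 g CO₂ ÷ 44.009 g/mol = 0.1579 mol
mol H = 2 × 3.79 g H₂O ÷ 18.015 g/mol = 0.4208 mol
Divide by the smallest (0.1579 mol): C 1.000, H 2.664
Multiplying each by 3 gives whole numbers: C 3.00, H 7.99
Empirical formula: C3H8
Empirical-formula mass = 44.10 g/mol; 44 ÷ 44.10 ≈ 1, so the molecular formula is C3H8.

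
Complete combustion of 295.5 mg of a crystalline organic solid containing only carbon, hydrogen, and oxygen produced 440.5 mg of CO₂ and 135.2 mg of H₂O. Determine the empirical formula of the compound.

C2H3O2

mol C = 0.4405 g CO₂ ÷ 44.009 g/mol = 0.010009 mol
mol H = 2 × 0.1352 g H₂O ÷ 18.015 g/mol = 0.015010 mol
mass O = 0.2955 − (0.12022 + 0.015130) = 0.16015 g → mol O = 0.16015 ÷ 15.999 = 0.010010 mol
Divide by the smallest (0.010009 mol): C 1.000, H 1.500, O 1.000
Multiplying each by 2 gives whole numbers: C 2.00, H 3.00, O 2.00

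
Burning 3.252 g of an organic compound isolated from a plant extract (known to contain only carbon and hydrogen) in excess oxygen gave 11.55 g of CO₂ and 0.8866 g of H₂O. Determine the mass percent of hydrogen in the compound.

3.05%

mol C = 11.55 g CO₂ ÷ 44.009 g/mol = 0.26245 mol
mol H = 2 × 0.8866 g H₂O ÷ 18.015 g/mol = 0.098429 mol
mass % H = 0.099217 g ÷ 3.252 g × 100%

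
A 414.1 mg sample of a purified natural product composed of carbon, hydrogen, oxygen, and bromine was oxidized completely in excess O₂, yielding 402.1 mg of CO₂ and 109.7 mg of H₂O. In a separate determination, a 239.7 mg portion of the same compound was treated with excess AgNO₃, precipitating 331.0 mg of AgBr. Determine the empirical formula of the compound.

C3H4BrO

mol C = 0.4021 g CO₂ ÷ 44.009 g/mol = 0.0091368 mol
mol H = 2 × 0.1097 g H₂O ÷ 18.015 g/mol = 0.012179 mol
From the AgBr data: mol Br per gram of compound = (0.3310 ÷ 187.772) ÷ 0.2397 = 0.0073541 mol/g, so in the 0.4141 g combustion sample mol Br = 0.0030453 mol
mass O = 0.4141 − (0.10974 + 0.012276 + 0.24333) = 0.048748 g → mol O = 0.048748 ÷ 15.999 = 0.0030469 mol
Divide by the smallest (0.0030453 mol): C 3.000, H 3.999, Br 1.000, O 1.001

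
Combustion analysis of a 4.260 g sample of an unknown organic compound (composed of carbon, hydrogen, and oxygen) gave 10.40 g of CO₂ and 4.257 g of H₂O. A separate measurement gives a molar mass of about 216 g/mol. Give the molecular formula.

mol C = 10.40 g CO₂ ÷ 44.009 g/mol = 0.23632 mol
mol H = 2 × 4.257 g H₂O ÷ 18.015 g/mol = 0.47261 mol
mass O = 4.260 − (2.8384 + 0.47639) = 0.94523 g → mol O = 0.94523 ÷ 15.999 = 0.059081 mol
Divide by the smallest (0.059081 mol): C 4.000, H 7.999, O 1.000
Empirical formula: C4H8O
Empirical-formula mass = 72.11 g/mol; 216 ÷ 72.11 ≈ 3, so the molecular formula is C12H24O3.

C12H24O3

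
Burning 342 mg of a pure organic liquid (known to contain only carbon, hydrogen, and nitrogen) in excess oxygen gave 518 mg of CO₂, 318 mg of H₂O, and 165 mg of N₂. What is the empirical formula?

mol C = 0.518 g CO₂ ÷ 44.009 g/mol = 0.01177 mol
mol H = 2 × 0.318 g H₂O ÷ 18.015 g/mol = 0.03530 mol
mol N = 2 × 0.165 g N₂ ÷ 28.014 g/mol = 0.01178 mol
Divide by the smallest (0.01177 mol): C 1.000, H 2.999, N 1.001

CH3N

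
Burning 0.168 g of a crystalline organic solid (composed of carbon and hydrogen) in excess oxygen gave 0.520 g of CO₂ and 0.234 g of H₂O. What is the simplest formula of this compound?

mol C = 0.520 g CO₂ ÷ 44.009 g/mol = 0.01182 mol
mol H = 2 × 0.234 g H₂O ÷ 18.015 g/mol = 0.02598 mol
Divide by the smallest (0.01182 mol): C 1.000, H 2.199
Multiplying each by 5 gives whole numbers: C 5.00, H 10.99

C5H11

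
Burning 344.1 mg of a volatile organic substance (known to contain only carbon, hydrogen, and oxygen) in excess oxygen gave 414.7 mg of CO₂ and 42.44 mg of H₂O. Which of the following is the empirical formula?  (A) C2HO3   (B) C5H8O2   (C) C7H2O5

(A) C2HO3

mol C = 0.4147 g CO₂ ÷ 44.009 g/mol = 0.0094231 mol
mol H = 2 × 0.04244 g H₂O ÷ 18.015 g/mol = 0.0047116 mol
mass O = 0.3441 − (0.11318 + 0.0047493) = 0.22617 g → mol O = 0.22617 ÷ 15.999 = 0.014137 mol
Divide by the smallest (0.0047116 mol): C 2.000, H 1.000, O 3.000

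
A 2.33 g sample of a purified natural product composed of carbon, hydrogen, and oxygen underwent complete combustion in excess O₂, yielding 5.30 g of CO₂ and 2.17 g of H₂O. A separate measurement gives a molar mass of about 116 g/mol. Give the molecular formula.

C6H12O2

mol C = 5.30 g CO₂ ÷ 44.009 g/mol = 0.1204 mol
mol H = 2 × 2.17 g H₂O ÷ 18.015 g/mol = 0.2409 mol
mass O = 2.33 − (1.446 + 0.2428) = 0.6407 g → mol O = 0.6407 ÷ 15.999 = 0.04004 mol
Divide by the smallest (0.04004 mol): C 3.007, H 6.016, O 1.000
Empirical formula: C3H6O
Empirical-formula mass = 58.08 g/mol; 116 ÷ 58.08 ≈ 2, so the molecular formula is C6H12O2.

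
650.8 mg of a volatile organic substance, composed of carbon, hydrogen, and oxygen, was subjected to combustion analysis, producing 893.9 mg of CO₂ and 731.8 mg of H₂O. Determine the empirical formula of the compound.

mol C = 0.8939 g CO₂ ÷ 44.009 g/mol = 0.020312 mol
mol H = 2 × 0.7318 g H₂O ÷ 18.015 g/mol = 0.081243 mol
mass O = 0.6508 − (0.24396 + 0.081893) = 0.32494 g → mol O = 0.32494 ÷ 15.999 = 0.020310 mol
Divide by the smallest (0.020310 mol): C 1.000, H 4.000, O 1.000

CH4O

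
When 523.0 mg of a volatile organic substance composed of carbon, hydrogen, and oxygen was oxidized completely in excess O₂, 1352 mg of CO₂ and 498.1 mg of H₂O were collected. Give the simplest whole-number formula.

C5H9O

mol C = 1.352 g CO₂ ÷ 44.009 g/mol = 0.030721 mol
mol H = 2 × 0.4981 g H₂O ÷ 18.015 g/mol = 0.055298 mol
mass O = 0.5230 − (0.36899 + 0.055741) = 0.098269 g → mol O = 0.098269 ÷ 15.999 = 0.0061422 mol
Divide by the smallest (0.0061422 mol): C 5.002, H 9.003, O 1.000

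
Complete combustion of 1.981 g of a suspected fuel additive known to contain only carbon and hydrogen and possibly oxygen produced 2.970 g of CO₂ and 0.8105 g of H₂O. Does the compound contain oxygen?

yes

mol C = 2.970 g CO₂ ÷ 44.009 g/mol = 0.067486 mol
mol H = 2 × 0.8105 g H₂O ÷ 18.015 g/mol = 0.089981 mol
C and H account for only 0.90128 g of the 1.981 g sample; the remaining 1.0797 g must be oxygen.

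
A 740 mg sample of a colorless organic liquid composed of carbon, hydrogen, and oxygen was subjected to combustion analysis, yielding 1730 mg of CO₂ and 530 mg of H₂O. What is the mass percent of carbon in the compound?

63.8%

mol C = 1.73 g CO₂ ÷ 44.009 g/mol = 0.03931 mol
mol H = 2 × 0.530 g H₂O ÷ 18.015 g/mol = 0.05884 mol
mass O = 0.740 − (0.4722 + 0.05931) = 0.2085 g → mol O = 0.2085 ÷ 15.999 = 0.01303 mol
mass % C = 0.4722 g ÷ 0.740 g × 100%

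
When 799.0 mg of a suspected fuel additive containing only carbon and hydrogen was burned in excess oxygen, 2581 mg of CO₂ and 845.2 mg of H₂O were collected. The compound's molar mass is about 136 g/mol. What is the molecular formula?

mol C = 2.581 g CO₂ ÷ 44.009 g/mol = 0.058647 mol
mol H = 2 × 0.8452 g H₂O ÷ 18.015 g/mol = 0.093833 mol
Divide by the smallest (0.058647 mol): C 1.000, H 1.600
Multiplying each by 5 gives whole numbers: C 5.00, H 8.00
Empirical formula: C5H8
Empirical-formula mass = 68.12 g/mol; 136 ÷ 68.12 ≈ 2, so the molecular formula is C10H16.

C10H16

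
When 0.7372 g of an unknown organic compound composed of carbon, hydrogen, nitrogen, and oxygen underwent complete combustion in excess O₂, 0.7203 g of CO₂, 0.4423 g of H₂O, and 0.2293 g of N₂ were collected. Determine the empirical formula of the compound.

mol C = 0.7203 g CO₂ ÷ 44.009 g/mol = 0.016367 mol
mol H = 2 × 0.4423 g H₂O ÷ 18.015 g/mol = 0.049104 mol
mol N = 2 × 0.2293 g N₂ ÷ 28.014 g/mol = 0.016370 mol
mass O = 0.7372 − (0.19659 + 0.049496 + 0.22930) = 0.26182 g → mol O = 0.26182 ÷ 15.999 = 0.016365 mol
Divide by the smallest (0.016365 mol): C 1.000, H 3.001, N 1.000, O 1.000

CH3NO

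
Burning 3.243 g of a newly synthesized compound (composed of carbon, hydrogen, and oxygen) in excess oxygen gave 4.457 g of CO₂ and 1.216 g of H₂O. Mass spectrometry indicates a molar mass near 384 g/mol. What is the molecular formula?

mol C = 4.457 g CO₂ ÷ 44.009 g/mol = 0.10127 mol
mol H = 2 × 1.216 g H₂O ÷ 18.015 g/mol = 0.13500 mol
mass O = 3.243 − (1.2164 + 0.13608) = 1.8905 g → mol O = 1.8905 ÷ 15.999 = 0.11816 mol
Divide by the smallest (0.10127 mol): C 1.000, H 1.333, O 1.167
Multiplying each by 6 gives whole numbers: C 6.00, H 8.00, O 7.00
Empirical formula: C6H8O7
Empirical-formula mass = 192.12 g/mol; 384 ÷ 192.12 ≈ 2, so the molecular formula is C12H16O14.

C12H16O14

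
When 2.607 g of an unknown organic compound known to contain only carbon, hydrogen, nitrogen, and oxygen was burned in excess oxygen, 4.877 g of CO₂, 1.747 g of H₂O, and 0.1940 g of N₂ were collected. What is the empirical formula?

mol C = 4.877 g CO₂ ÷ 44.009 g/mol = 0.11082 mol
mol H = 2 × 1.747 g H₂O ÷ 18.015 g/mol = 0.19395 mol
mol N = 2 × 0.1940 g N₂ ÷ 28.014 g/mol = 0.013850 mol
mass O = 2.607 − (1.3310 + 0.19550 + 0.19400) = 0.88646 g → mol O = 0.88646 ÷ 15.999 = 0.055407 mol
Divide by the smallest (0.013850 mol): C 8.001, H 14.003, N 1.000, O 4.000

C8H14NO4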